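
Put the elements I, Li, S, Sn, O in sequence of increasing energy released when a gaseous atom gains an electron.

Adding an electron releases more energy for atoms nearer the top right (short of the noble gases).
Neither a single period nor a single group — weigh both effects.
Sn > Li: period and group pull opposite ways; the across-period shift dominates (107 vs 60 kJ/mol).
O > Sn: relative to Sn, both the across-period and down-group shifts push O's electron affinity up.
S > O: this pair runs against the simple trend — see the exception note.
I > S: the two effects oppose for this pair; the across-period effect wins (295 vs 200 kJ/mol).
Note the exception: S has a higher electron affinity than O, contrary to the simple trend — the compact 2p subshell of O repels the added electron more than S's larger 3p does.
Tabulated electron affinity (kJ/mol): Li 60, O 141, S 200, Sn 107, I 295.
So from lowest to highest: Li < Sn < O < S < I.

Li < Sn < O < S < I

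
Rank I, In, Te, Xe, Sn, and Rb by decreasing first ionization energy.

Removing the outermost electron gets harder across a period and easier down a group.
All lie in period 5, so first ionization energy increases left to right.
So from highest to lowest: Xe > I > Te > Sn > In > Rb.

Xe > I > Te > Sn > In > Rb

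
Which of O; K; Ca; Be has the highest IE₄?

Be

IE_4 is the cost of taking one more electron from the +3 cation: O³⁺ still has 3 valence electrons; K³⁺ is already 2 electrons into the core; Ca³⁺ is already 1 electron into the core; Be³⁺ is already 1 electron into the core.
Usually core removal costs more than valence removal, but here the competition is close: a tightly held n=2 valence electron can cost more to remove than an n=3 core electron, so the actual values have to decide it.
Tabulated IE_4 (kJ/mol): O 7469, K 5877, Ca 6491, Be 21007.
Overall IE_4 order: K < Ca < O < Be.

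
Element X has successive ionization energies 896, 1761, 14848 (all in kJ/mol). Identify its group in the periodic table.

Group 2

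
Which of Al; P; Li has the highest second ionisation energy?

Li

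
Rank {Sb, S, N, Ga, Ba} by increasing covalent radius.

N is in period 2, group 15; S is in period 3, group 16; Ga is in period 4, group 13; Sb is in period 5, group 15; Ba is in period 6, group 2.
Across a period the added protons contract the valence shell; down a group each new principal shell makes the atom larger.
Here both period and group differ, so the two effects have to be weighed against each other.
S > N: period and group pull opposite ways; the down-group shift dominates (103 vs 71 pm).
Ga > S: both effects reinforce here, so Ga is clearly the larger of the two.
Sb > Ga: the two effects oppose for this pair; the down-group effect wins (140 vs 124 pm).
Ba > Sb: relative to Sb, both the across-period and down-group shifts push Ba's atomic radius up.
Tabulated atomic radius (pm): N 71, S 103, Ga 124, Sb 140, Ba 196.
So from smallest to largest: N < S < Ga < Sb < Ba.

N, S, Ga, Sb, Ba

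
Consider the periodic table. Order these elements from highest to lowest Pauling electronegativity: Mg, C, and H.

C, H, Mg

H is in period 1, group 1; C is in period 2, group 14; Mg is in period 3, group 2.
EN rises left→right (higher Z_eff, smaller atoms) and falls top→bottom (larger, more shielded atoms).
These span different periods and groups, so the two trends combine.
H > Mg: the two effects oppose for this pair; the down-group effect wins (2.20 vs 1.31).
C > H: the two effects oppose for this pair; the across-period effect wins (2.55 vs 2.20).
For reference (Pauling): H 2.20, C 2.55, Mg 1.31.
So from highest to lowest: C > H > Mg.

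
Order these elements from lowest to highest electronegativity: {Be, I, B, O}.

Be < B < I < O

Smaller atoms with higher effective nuclear charge are more electronegative.
Here both period and group differ, so the two effects have to be weighed against each other.
B > Be: both are in period 2; the period trend gives B the larger value.
I > B: period and group pull opposite ways; the across-period shift dominates (2.66 vs 2.04).
O > I: period and group pull opposite ways; the down-group shift dominates (3.44 vs 2.66).
Approximate values (Pauling): Be 1.57, B 2.04, O 3.44, I 2.66.
So from lowest to highest: Be < B < I < O.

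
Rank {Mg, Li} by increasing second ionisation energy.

Mg, Li

IE_2 is the cost of taking one more electron from the +1 cation: Mg⁺ still has 1 valence electron; Li⁺ is the bare [He] core.
Breaking into a closed-shell core is much more expensive than removing a leftover valence electron — Li has the largest IE_2 here.
Approximate IE_2 values (kJ/mol): Mg 1451, Li 7298.
Putting it together, IE_2: Mg < Li.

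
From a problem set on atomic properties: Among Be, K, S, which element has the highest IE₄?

Be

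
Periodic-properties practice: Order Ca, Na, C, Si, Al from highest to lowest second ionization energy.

Na > C > Al > Si > Ca

IE_2 is the cost of taking one more electron from the +1 cation: Ca⁺ still has 1 valence electron; Na⁺ is the bare [Ne] core; C⁺ still has 3 valence electrons; Si⁺ still has 3 valence electrons; Al⁺ still has 2 valence electrons.
Pulling an electron out of a noble-gas core costs far more than removing a remaining valence electron, so Na sits at the high end of IE_2.
Valence configurations: Ca⁺ [Ar]4s¹, C⁺ [He]2s²2p¹, Si⁺ [Ne]3s²3p¹, Al⁺ [Ne]3s².
Si⁺ loses a lone 3p electron whereas Al⁺ must break into a filled 3s² pair, so IE_2(Al) > IE_2(Si) even though Si has the higher nuclear charge.
Tabulated IE_2 (kJ/mol): Ca 1145, Na 4562, C 2353, Si 1577, Al 1817.
So the second ionization energies run Ca < Si < Al < C < Na.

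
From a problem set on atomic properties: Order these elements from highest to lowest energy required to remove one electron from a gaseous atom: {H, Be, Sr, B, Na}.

H > Be > B > Sr > Na

Across a period the outer electron is held more tightly (higher IE₁); down a group it sits in a higher shell, more shielded, and comes off more easily.
These span different periods and groups, so the two trends combine.
Sr > Na: the two effects oppose for this pair; the across-period effect wins (550 vs 496 kJ/mol).
B > Sr: both effects reinforce here, so B is clearly the higher of the two.
Be > B: this pair runs against the simple trend — see the exception note.
H > Be: period and group pull opposite ways; the down-group shift dominates (1312 vs 900 kJ/mol).
Note the exception: Be has a higher first ionization energy than B, contrary to the simple trend — removing B's lone 2p electron is easier than breaking Be's filled 2s².
For reference (kJ/mol): H 1312, Be 900, B 801, Na 496, Sr 550.
So from highest to lowest: H > Be > B > Sr > Na.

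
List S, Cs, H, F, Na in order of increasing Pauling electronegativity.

Cs, Na, H, S, F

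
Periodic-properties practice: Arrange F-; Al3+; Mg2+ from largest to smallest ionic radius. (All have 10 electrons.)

F- > Mg2+ > Al3+

All of these have 10 electrons, so size is governed by nuclear charge alone: the more protons, the stronger the pull on the same electron cloud, and the smaller the ion.
Nuclear charges: Al3+ (Z=13), Mg2+ (Z=12), F- (Z=9).
Largest to smallest: F- > Mg2+ > Al3+.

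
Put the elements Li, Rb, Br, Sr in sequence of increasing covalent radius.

Br < Li < Sr < Rb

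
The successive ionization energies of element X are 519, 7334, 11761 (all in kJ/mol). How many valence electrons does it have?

1

Look for the largest jump between consecutive ionization energies: IE2/IE1 ≈ 14.1, far larger than any earlier ratio.
That jump marks the point where a core electron is being removed. So the atom has 1 valence electron.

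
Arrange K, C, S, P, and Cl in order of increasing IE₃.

P < S < Cl < K < C

Consider each +2 ion: K²⁺ is already 1 electron into the core; C²⁺ still has 2 valence electrons; S²⁺ still has 4 valence electrons; P²⁺ still has 3 valence electrons; Cl²⁺ still has 5 valence electrons.
Usually core removal costs more than valence removal, but here the competition is close: a tightly held n=2 valence electron can cost more to remove than an n=3 core electron, so the actual values have to decide it.
Valence configurations: C²⁺ [He]2s², S²⁺ [Ne]3s²3p², P²⁺ [Ne]3s²3p¹, Cl²⁺ [Ne]3s²3p³.
Tabulated IE_3 (kJ/mol): K 4420, C 4620, S 3357, P 2914, Cl 3822.
Overall IE_3 order: P < S < Cl < K < C.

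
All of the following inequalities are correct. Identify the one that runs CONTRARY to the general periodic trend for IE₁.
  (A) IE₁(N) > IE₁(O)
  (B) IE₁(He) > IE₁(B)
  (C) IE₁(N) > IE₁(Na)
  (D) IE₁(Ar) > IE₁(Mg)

The general trend: IE₁ increases across a period and decreases down a group.
(A) N (period 2, group 15) vs O (period 2, group 16): the stated order contradicts the simple trend.
(B) He (period 1, group 18) vs B (period 2, group 13): the stated order agrees with the simple trend.
(C) N (period 2, group 15) vs Na (period 3, group 1): the stated order agrees with the simple trend.
(D) Ar (period 3, group 18) vs Mg (period 3, group 2): the stated order agrees with the simple trend.
The exception is (A): pairing an electron in O's 2p⁴ costs repulsion energy, so O ionizes more easily than half-filled N (2p³).

(A)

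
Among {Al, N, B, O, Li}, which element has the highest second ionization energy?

The second ionization energy removes an electron from the +1 ion. For each element: Al⁺ still has 2 valence electrons; N⁺ still has 4 valence electrons; B⁺ still has 2 valence electrons; O⁺ still has 5 valence electrons; Li⁺ is the bare [He] core.
Breaking into a closed-shell core is much more expensive than removing a leftover valence electron — Li has the largest IE_2 here.
Valence configurations: Al⁺ [Ne]3s², N⁺ [He]2s²2p², B⁺ [He]2s², O⁺ [He]2s²2p³.
Tabulated IE_2 (kJ/mol): Al 1817, N 2856, B 2427, O 3388, Li 7298.
Putting it together, IE_2: Al < B < N < O < Li.

Li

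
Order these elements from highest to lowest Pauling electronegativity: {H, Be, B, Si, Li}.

H > B > Si > Be > Li

H is in period 1, group 1; Li is in period 2, group 1; Be is in period 2, group 2; B is in period 2, group 13; Si is in period 3, group 14.
Electronegativity increases across a period and decreases down a group, tracking effective nuclear charge and atomic size.
These span different periods and groups, so the two trends combine.
Be > Li: both are in period 2; the period trend gives Be the larger value.
Si > Be: period and group pull opposite ways; the across-period shift dominates (1.90 vs 1.57).
B > Si: the two effects oppose for this pair; the down-group effect wins (2.04 vs 1.90).
H > B: the two effects oppose for this pair; the down-group effect wins (2.20 vs 2.04).
Approximate values (Pauling): H 2.20, Li 0.98, Be 1.57, B 2.04, Si 1.90.
So from highest to lowest: H > B > Si > Be > Li.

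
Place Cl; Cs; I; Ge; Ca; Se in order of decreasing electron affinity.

Cl > I > Se > Ge > Cs > Ca

Cl is in period 3, group 17; Ca is in period 4, group 2; Ge is in period 4, group 14; Se is in period 4, group 16; I is in period 5, group 17; Cs is in period 6, group 1.
Electron affinity generally becomes more exothermic across a period toward the halogens and less exothermic down a group.
Neither a single period nor a single group — weigh both effects.
Cs > Ca: this pair runs against the simple trend — see the exception note.
Ge > Cs: both effects reinforce here, so Ge is clearly the higher of the two.
Se > Ge: both are in period 4; the period trend gives Se the larger value.
I > Se: the two effects oppose for this pair; the across-period effect wins (295 vs 195 kJ/mol).
Cl > I: Cl sits above I in group 17, so the down-group effect alone puts Cl higher.
Note the exception: Cs has a higher electron affinity than Ca, contrary to the simple trend — adding an electron to Ca (ns²) has to open a new, higher-energy np subshell, which is unfavourable.
Approximate values (kJ/mol): Cl 349, Ca 2, Ge 119, Se 195, I 295, Cs 46.
So from highest to lowest: Cl > I > Se > Ge > Cs > Ca.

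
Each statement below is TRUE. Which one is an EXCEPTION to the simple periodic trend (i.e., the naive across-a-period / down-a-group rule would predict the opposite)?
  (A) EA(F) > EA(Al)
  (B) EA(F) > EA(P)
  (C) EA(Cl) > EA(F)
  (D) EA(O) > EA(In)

(C)

The general trend: electron affinity increases across a period and decreases down a group.
(A) F (period 2, group 17) vs Al (period 3, group 13): the stated order agrees with the simple trend.
(B) F (period 2, group 17) vs P (period 3, group 15): the stated order agrees with the simple trend.
(C) Cl (period 3, group 17) vs F (period 2, group 17): the stated order contradicts the simple trend.
(D) O (period 2, group 16) vs In (period 5, group 13): the stated order agrees with the simple trend.
The exception is (C): F's small 2p subshell makes the incoming electron feel strong e⁻–e⁻ repulsion, so Cl actually releases more energy on gaining an electron.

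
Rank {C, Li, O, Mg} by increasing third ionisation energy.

Consider each +2 ion: C²⁺ still has 2 valence electrons; Li²⁺ is already 1 electron into the core; O²⁺ still has 4 valence electrons; Mg²⁺ is the bare [Ne] core.
Pulling an electron out of a noble-gas core costs far more than removing a remaining valence electron, so Mg and Li sit at the high end of IE_3.
Valence configurations: C²⁺ [He]2s², O²⁺ [He]2s²2p².
Tabulated IE_3 (kJ/mol): C 4620, Li 11815, O 5300, Mg 7733.
Overall IE_3 order: C < O < Mg < Li.

C < O < Mg < Li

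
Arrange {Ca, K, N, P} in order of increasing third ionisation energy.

P < K < N < Ca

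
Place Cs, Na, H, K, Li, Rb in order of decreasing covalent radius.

H is in period 1, group 1; Li is in period 2, group 1; Na is in period 3, group 1; K is in period 4, group 1; Rb is in period 5, group 1; Cs is in period 6, group 1.
Atomic radius shrinks across a period as nuclear charge pulls the same shell inward, and grows down a group as new shells are added.
All are in group 1, so atomic radius increases down the group.
So from largest to smallest: Cs > Rb > K > Na > Li > H.

Cs, Rb, K, Na, Li, H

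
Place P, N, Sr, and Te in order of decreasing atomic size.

Sr, Te, P, N

N is in period 2, group 15; P is in period 3, group 15; Sr is in period 5, group 2; Te is in period 5, group 16.
Atomic radius shrinks across a period as nuclear charge pulls the same shell inward, and grows down a group as new shells are added.
Here both period and group differ, so the two effects have to be weighed against each other.
P > N: P sits below N in group 15, so the down-group effect alone puts P larger.
Te > P: period and group pull opposite ways; the down-group shift dominates (136 vs 111 pm).
Sr > Te: both are in period 5; the period trend gives Sr the larger value.
Tabulated atomic radius (pm): N 71, P 111, Sr 185, Te 136.
So from largest to smallest: Sr > Te > P > N.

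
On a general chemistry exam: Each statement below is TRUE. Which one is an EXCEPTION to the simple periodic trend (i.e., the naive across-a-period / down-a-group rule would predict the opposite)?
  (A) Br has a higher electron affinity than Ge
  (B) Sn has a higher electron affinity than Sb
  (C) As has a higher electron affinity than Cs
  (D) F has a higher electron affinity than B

(B)

The general trend: electron affinity increases across a period and decreases down a group.
(A) Br (period 4, group 17) vs Ge (period 4, group 14): the stated order agrees with the simple trend.
(B) Sn (period 5, group 14) vs Sb (period 5, group 15): the stated order contradicts the simple trend.
(C) As (period 4, group 15) vs Cs (period 6, group 1): the stated order agrees with the simple trend.
(D) F (period 2, group 17) vs B (period 2, group 13): the stated order agrees with the simple trend.
The exception is (B): adding an electron to Sb's half-filled 5p³ is unfavourable, so Sn has the more exothermic EA.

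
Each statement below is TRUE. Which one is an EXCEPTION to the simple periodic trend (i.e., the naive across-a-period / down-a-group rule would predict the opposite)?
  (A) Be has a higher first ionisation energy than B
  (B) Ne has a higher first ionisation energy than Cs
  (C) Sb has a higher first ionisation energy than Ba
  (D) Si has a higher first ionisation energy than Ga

The general trend: first ionisation energy increases across a period and decreases down a group.
(A) Be (period 2, group 2) vs B (period 2, group 13): the stated order contradicts the simple trend.
(B) Ne (period 2, group 18) vs Cs (period 6, group 1): the stated order agrees with the simple trend.
(C) Sb (period 5, group 15) vs Ba (period 6, group 2): the stated order agrees with the simple trend.
(D) Si (period 3, group 14) vs Ga (period 4, group 13): the stated order agrees with the simple trend.
The exception is (A): removing B's lone 2p electron is easier than breaking Be's filled 2s².

(A)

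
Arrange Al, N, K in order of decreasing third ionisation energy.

N, K, Al

The third ionization energy removes an electron from the +2 ion. For each element: Al²⁺ still has 1 valence electron; N²⁺ still has 3 valence electrons; K²⁺ is already 1 electron into the core.
Usually core removal costs more than valence removal, but here the competition is close: a tightly held n=2 valence electron can cost more to remove than an n=3 core electron, so the actual values have to decide it.
Valence configurations: Al²⁺ [Ne]3s¹, N²⁺ [He]2s²2p¹.
The numbers (kJ/mol): Al 2745, N 4578, K 4420.
Putting it together, IE_3: Al < K < N.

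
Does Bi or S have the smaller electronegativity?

Bi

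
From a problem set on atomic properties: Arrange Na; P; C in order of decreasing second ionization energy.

Na > C > P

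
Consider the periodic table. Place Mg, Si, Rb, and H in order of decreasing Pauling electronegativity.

H > Si > Mg > Rb

H is in period 1, group 1; Mg is in period 3, group 2; Si is in period 3, group 14; Rb is in period 5, group 1.
Electronegativity increases across a period and decreases down a group, tracking effective nuclear charge and atomic size.
Here both period and group differ, so the two effects have to be weighed against each other.
Mg > Rb: both effects reinforce here, so Mg is clearly the higher of the two.
Si > Mg: both are in period 3; the period trend gives Si the larger value.
H > Si: period and group pull opposite ways; the down-group shift dominates (2.20 vs 1.90).
For reference (Pauling): H 2.20, Mg 1.31, Si 1.90, Rb 0.82.
So from highest to lowest: H > Si > Mg > Rb.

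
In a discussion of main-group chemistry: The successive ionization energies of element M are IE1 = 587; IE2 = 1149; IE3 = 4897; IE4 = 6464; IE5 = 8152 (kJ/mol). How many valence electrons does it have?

Look for the largest jump between consecutive ionization energies: IE3/IE2 ≈ 4.3, far larger than any earlier ratio.
That jump marks the point where a core electron is being removed. So the atom has 2 valence electrons.

2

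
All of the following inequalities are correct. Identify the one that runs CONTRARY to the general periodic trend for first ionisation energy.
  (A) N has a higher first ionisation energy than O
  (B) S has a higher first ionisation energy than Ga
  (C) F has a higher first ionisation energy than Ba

The general trend: first ionisation energy increases across a period and decreases down a group.
(A) N (period 2, group 15) vs O (period 2, group 16): the stated order contradicts the simple trend.
(B) S (period 3, group 16) vs Ga (period 4, group 13): the stated order agrees with the simple trend.
(C) F (period 2, group 17) vs Ba (period 6, group 2): the stated order agrees with the simple trend.
The exception is (A): pairing an electron in O's 2p⁴ costs repulsion energy, so O ionizes more easily than half-filled N (2p³).

(A)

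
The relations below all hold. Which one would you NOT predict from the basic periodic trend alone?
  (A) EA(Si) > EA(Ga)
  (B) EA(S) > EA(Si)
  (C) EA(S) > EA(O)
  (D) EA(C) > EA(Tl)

The general trend: electron affinity increases across a period and decreases down a group.
(A) Si (period 3, group 14) vs Ga (period 4, group 13): the stated order agrees with the simple trend.
(B) S (period 3, group 16) vs Si (period 3, group 14): the stated order agrees with the simple trend.
(C) S (period 3, group 16) vs O (period 2, group 16): the stated order contradicts the simple trend.
(D) C (period 2, group 14) vs Tl (period 6, group 13): the stated order agrees with the simple trend.
The exception is (C): the compact 2p subshell of O repels the added electron more than S's larger 3p does.

(C)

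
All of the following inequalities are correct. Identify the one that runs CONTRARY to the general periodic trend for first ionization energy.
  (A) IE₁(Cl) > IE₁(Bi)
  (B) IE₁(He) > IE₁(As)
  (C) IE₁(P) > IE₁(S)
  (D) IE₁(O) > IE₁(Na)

(C)

The general trend: first ionization energy increases across a period and decreases down a group.
(A) Cl (period 3, group 17) vs Bi (period 6, group 15): the stated order agrees with the simple trend.
(B) He (period 1, group 18) vs As (period 4, group 15): the stated order agrees with the simple trend.
(C) P (period 3, group 15) vs S (period 3, group 16): the stated order contradicts the simple trend.
(D) O (period 2, group 16) vs Na (period 3, group 1): the stated order agrees with the simple trend.
The exception is (C): S (3p⁴) ionizes more easily than half-filled P (3p³) because the paired 3p electron in S is pushed out by e⁻–e⁻ repulsion.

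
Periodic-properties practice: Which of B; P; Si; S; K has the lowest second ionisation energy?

The second ionization energy removes an electron from the +1 ion. For each element: B⁺ still has 2 valence electrons; P⁺ still has 4 valence electrons; Si⁺ still has 3 valence electrons; S⁺ still has 5 valence electrons; K⁺ is the bare [Ar] core.
Core electrons are held far more tightly than valence electrons, so K tops the IE_2 order.
Valence configurations: B⁺ [He]2s², P⁺ [Ne]3s²3p², Si⁺ [Ne]3s²3p¹, S⁺ [Ne]3s²3p³.
Tabulated IE_2 (kJ/mol): B 2427, P 1907, Si 1577, S 2252, K 3052.
Overall IE_2 order: Si < P < S < B < K.

Si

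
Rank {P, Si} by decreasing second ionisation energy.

The second ionization energy removes an electron from the +1 ion. For each element: P⁺ still has 4 valence electrons; Si⁺ still has 3 valence electrons.
All are still removing valence electrons, so compare the +1 ions as you would atoms: IE_2 generally rises across a period (higher Z_eff) and falls down a group (larger shell), subject to the usual subshell exceptions.
Valence configurations: P⁺ [Ne]3s²3p², Si⁺ [Ne]3s²3p¹.
Tabulated IE_2 (kJ/mol): P 1907, Si 1577.
Overall IE_2 order: Si < P.

P > Si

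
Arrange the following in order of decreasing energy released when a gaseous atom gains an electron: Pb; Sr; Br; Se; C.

C is in period 2, group 14; Se is in period 4, group 16; Br is in period 4, group 17; Sr is in period 5, group 2; Pb is in period 6, group 14.
Electron affinity generally becomes more exothermic across a period toward the halogens and less exothermic down a group.
Here both period and group differ, so the two effects have to be weighed against each other.
Pb > Sr: the two effects oppose for this pair; the across-period effect wins (35 vs 5 kJ/mol).
C > Pb: C sits above Pb in group 14, so the down-group effect alone puts C higher.
Se > C: period and group pull opposite ways; the across-period shift dominates (195 vs 122 kJ/mol).
Br > Se: Br lies to the right of Se in period 4, so the across-period effect alone puts Br higher.
Tabulated electron affinity (kJ/mol): C 122, Se 195, Br 325, Sr 5, Pb 35.
So from highest to lowest: Br > Se > C > Pb > Sr.

Br, Se, C, Pb, Sr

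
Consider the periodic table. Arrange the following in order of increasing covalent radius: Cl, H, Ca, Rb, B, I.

H is in period 1, group 1; B is in period 2, group 13; Cl is in period 3, group 17; Ca is in period 4, group 2; Rb is in period 5, group 1; I is in period 5, group 17.
Radius decreases left→right (rising Z_eff, same n) and increases top→bottom (higher n).
Neither a single period nor a single group — weigh both effects.
B > H: period and group pull opposite ways; the down-group shift dominates (85 vs 32 pm).
Cl > B: period and group pull opposite ways; the down-group shift dominates (99 vs 85 pm).
I > Cl: I sits below Cl in group 17, so the down-group effect alone puts I larger.
Ca > I: period and group pull opposite ways; the across-period shift dominates (171 vs 133 pm).
Rb > Ca: relative to Ca, both the across-period and down-group shifts push Rb's atomic radius up.
Approximate values (pm): H 32, B 85, Cl 99, Ca 171, Rb 210, I 133.
So from smallest to largest: H < B < Cl < I < Ca < Rb.

H < B < Cl < I < Ca < Rb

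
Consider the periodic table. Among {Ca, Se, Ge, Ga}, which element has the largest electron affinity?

Se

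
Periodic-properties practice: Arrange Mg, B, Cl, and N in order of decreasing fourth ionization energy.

B > Mg > N > Cl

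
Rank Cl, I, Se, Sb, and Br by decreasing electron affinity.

Cl is in period 3, group 17; Se is in period 4, group 16; Br is in period 4, group 17; Sb is in period 5, group 15; I is in period 5, group 17.
Adding an electron releases more energy for atoms nearer the top right (short of the noble gases).
Neither a single period nor a single group — weigh both effects.
Se > Sb: both effects reinforce here, so Se is clearly the higher of the two.
I > Se: the two effects oppose for this pair; the across-period effect wins (295 vs 195 kJ/mol).
Br > I: Br sits above I in group 17, so the down-group effect alone puts Br higher.
Cl > Br: Cl sits above Br in group 17, so the down-group effect alone puts Cl higher.
For reference (kJ/mol): Cl 349, Se 195, Br 325, Sb 103, I 295.
So from highest to lowest: Cl > Br > I > Se > Sb.

Cl, Br, I, Se, Sb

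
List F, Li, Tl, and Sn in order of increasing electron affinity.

Li is in period 2, group 1; F is in period 2, group 17; Sn is in period 5, group 14; Tl is in period 6, group 13.
EA tends to increase across a period and decrease down a group, though the pattern is less regular than for IE or radius.
These span different periods and groups, so the two trends combine.
Li > Tl: period and group pull opposite ways; the down-group shift dominates (60 vs 19 kJ/mol).
Sn > Li: the two effects oppose for this pair; the across-period effect wins (107 vs 60 kJ/mol).
F > Sn: relative to Sn, both the across-period and down-group shifts push F's electron affinity up.
Approximate values (kJ/mol): Li 60, F 328, Sn 107, Tl 19.
So from lowest to highest: Tl < Li < Sn < F.

Tl < Li < Sn < F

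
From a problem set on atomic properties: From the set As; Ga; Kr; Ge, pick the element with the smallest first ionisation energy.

Ga

Ga is in period 4, group 13; Ge is in period 4, group 14; As is in period 4, group 15; Kr is in period 4, group 18.
First ionization energy rises across a period (greater Z_eff holds electrons more tightly) and falls down a group (valence electrons are farther from the nucleus).
All lie in period 4, so first ionization energy increases left to right.
The smallest first ionisation energy among these belongs to Ga.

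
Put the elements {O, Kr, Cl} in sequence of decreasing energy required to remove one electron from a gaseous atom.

O is in period 2, group 16; Cl is in period 3, group 17; Kr is in period 4, group 18.
First ionization energy rises across a period (greater Z_eff holds electrons more tightly) and falls down a group (valence electrons are farther from the nucleus).
These sit on a diagonal, where the across-period and down-group effects partly cancel.
O > Cl: period and group pull opposite ways; the down-group shift dominates (1314 vs 1251 kJ/mol).
Kr > O: period and group pull opposite ways; the across-period shift dominates (1351 vs 1314 kJ/mol).
Approximate values (kJ/mol): O 1314, Cl 1251, Kr 1351.
So from highest to lowest: Kr > O > Cl.

Kr > O > Cl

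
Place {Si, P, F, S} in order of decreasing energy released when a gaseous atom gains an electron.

F is in period 2, group 17; Si is in period 3, group 14; P is in period 3, group 15; S is in period 3, group 16.
EA tends to increase across a period and decrease down a group, though the pattern is less regular than for IE or radius.
Here both period and group differ, so the two effects have to be weighed against each other.
Si > P: this pair runs against the simple trend — see the exception note.
S > Si: S lies to the right of Si in period 3, so the across-period effect alone puts S higher.
F > S: relative to S, both the across-period and down-group shifts push F's electron affinity up.
Note the exception: Si has a higher electron affinity than P, contrary to the simple trend — adding an electron to P's half-filled 3p³ is unfavourable, so Si (3p²) has the more exothermic EA.
Tabulated electron affinity (kJ/mol): F 328, Si 134, P 72, S 200.
So from highest to lowest: F > S > Si > P.

F > S > Si > P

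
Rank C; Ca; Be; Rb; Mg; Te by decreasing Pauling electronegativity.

C, Te, Be, Mg, Ca, Rb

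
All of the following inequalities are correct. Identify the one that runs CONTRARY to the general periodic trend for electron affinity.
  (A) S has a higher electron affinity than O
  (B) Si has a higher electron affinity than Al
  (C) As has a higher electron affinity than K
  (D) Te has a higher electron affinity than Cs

(A)

The general trend: electron affinity increases across a period and decreases down a group.
(A) S (period 3, group 16) vs O (period 2, group 16): the stated order contradicts the simple trend.
(B) Si (period 3, group 14) vs Al (period 3, group 13): the stated order agrees with the simple trend.
(C) As (period 4, group 15) vs K (period 4, group 1): the stated order agrees with the simple trend.
(D) Te (period 5, group 16) vs Cs (period 6, group 1): the stated order agrees with the simple trend.
The exception is (A): the compact 2p subshell of O repels the added electron more than S's larger 3p does.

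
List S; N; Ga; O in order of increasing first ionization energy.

Across a period the outer electron is held more tightly (higher IE₁); down a group it sits in a higher shell, more shielded, and comes off more easily.
These span different periods and groups, so the two trends combine.
S > Ga: both effects reinforce here, so S is clearly the higher of the two.
O > S: O sits above S in group 16, so the down-group effect alone puts O higher.
N > O: this pair runs against the simple trend — see the exception note.
Note the exception: N has a higher first ionization energy than O, contrary to the simple trend — pairing an electron in O's 2p⁴ costs repulsion energy, so O ionizes more easily than half-filled N (2p³).
Tabulated first ionization energy (kJ/mol): N 1402, O 1314, S 1000, Ga 579.
So from lowest to highest: Ga < S < O < N.

Ga < S < O < N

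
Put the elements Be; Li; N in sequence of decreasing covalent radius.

Li > Be > N

Radius decreases left→right (rising Z_eff, same n) and increases top→bottom (higher n).
All lie in period 2, so atomic radius increases right to left.
So from largest to smallest: Li > Be > N.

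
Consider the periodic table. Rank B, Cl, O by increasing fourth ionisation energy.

Cl < O < B

The fourth ionization energy removes an electron from the +3 ion. For each element: B³⁺ is the bare [He] core; Cl³⁺ still has 4 valence electrons; O³⁺ still has 3 valence electrons.
Pulling an electron out of a noble-gas core costs far more than removing a remaining valence electron, so B sits at the high end of IE_4.
Valence configurations: Cl³⁺ [Ne]3s²3p², O³⁺ [He]2s²2p¹.
Approximate IE_4 values (kJ/mol): B 25026, Cl 5159, O 7469.
Hence IE_4: Cl < O < B.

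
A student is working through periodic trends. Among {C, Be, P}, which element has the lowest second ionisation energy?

Be

After 1 electron has been removed, what remains? C⁺ still has 3 valence electrons; Be⁺ still has 1 valence electron; P⁺ still has 4 valence electrons.
All are still removing valence electrons, so compare the +1 ions as you would atoms: IE_2 generally rises across a period (higher Z_eff) and falls down a group (larger shell), subject to the usual subshell exceptions.
Valence configurations: C⁺ [He]2s²2p¹, Be⁺ [He]2s¹, P⁺ [Ne]3s²3p².
The numbers (kJ/mol): C 2353, Be 1757, P 1907.
Overall IE_2 order: Be < P < C.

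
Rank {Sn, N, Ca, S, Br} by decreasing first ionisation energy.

N is in period 2, group 15; S is in period 3, group 16; Ca is in period 4, group 2; Br is in period 4, group 17; Sn is in period 5, group 14.
IE₁ increases left→right with effective nuclear charge and decreases top→bottom as the valence shell moves farther out.
These span different periods and groups, so the two trends combine.
Sn > Ca: the two effects oppose for this pair; the across-period effect wins (709 vs 590 kJ/mol).
S > Sn: relative to Sn, both the across-period and down-group shifts push S's first ionization energy up.
Br > S: the two effects oppose for this pair; the across-period effect wins (1140 vs 1000 kJ/mol).
N > Br: period and group pull opposite ways; the down-group shift dominates (1402 vs 1140 kJ/mol).
For reference (kJ/mol): N 1402, S 1000, Ca 590, Br 1140, Sn 709.
So from highest to lowest: N > Br > S > Sn > Ca.

N, Br, S, Sn, Ca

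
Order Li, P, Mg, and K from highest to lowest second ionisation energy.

Consider each +1 ion: Li⁺ is the bare [He] core; P⁺ still has 4 valence electrons; Mg⁺ still has 1 valence electron; K⁺ is the bare [Ar] core.
Pulling an electron out of a noble-gas core costs far more than removing a remaining valence electron, so K and Li sit at the high end of IE_2.
Valence configurations: P⁺ [Ne]3s²3p², Mg⁺ [Ne]3s¹.
The numbers (kJ/mol): Li 7298, P 1907, Mg 1451, K 3052.
Hence IE_2: Mg < P < K < Li.

Li > K > P > Mg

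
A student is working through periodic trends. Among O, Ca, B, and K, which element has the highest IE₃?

After 2 electrons have been removed, what remains? O²⁺ still has 4 valence electrons; Ca²⁺ is the bare [Ar] core; B²⁺ still has 1 valence electron; K²⁺ is already 1 electron into the core.
Usually core removal costs more than valence removal, but here the competition is close: a tightly held n=2 valence electron can cost more to remove than an n=3 core electron, so the actual values have to decide it.
Valence configurations: O²⁺ [He]2s²2p², B²⁺ [He]2s¹.
Tabulated IE_3 (kJ/mol): O 5300, Ca 4912, B 3660, K 4420.
Hence IE_3: B < K < Ca < O.

O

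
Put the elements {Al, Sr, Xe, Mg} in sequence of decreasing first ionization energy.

Xe > Mg > Al > Sr

Mg is in period 3, group 2; Al is in period 3, group 13; Sr is in period 5, group 2; Xe is in period 5, group 18.
IE₁ increases left→right with effective nuclear charge and decreases top→bottom as the valence shell moves farther out.
These span different periods and groups, so the two trends combine.
Al > Sr: relative to Sr, both the across-period and down-group shifts push Al's first ionization energy up.
Mg > Al: this pair runs against the simple trend — see the exception note.
Xe > Mg: the two effects oppose for this pair; the across-period effect wins (1170 vs 738 kJ/mol).
Note the exception: Mg has a higher first ionization energy than Al, contrary to the simple trend — Al's single 3p electron is easier to remove than one from Mg's filled 3s².
Approximate values (kJ/mol): Mg 738, Al 578, Sr 550, Xe 1170.
So from highest to lowest: Xe > Mg > Al > Sr.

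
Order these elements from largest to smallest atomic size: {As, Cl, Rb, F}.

Rb > As > Cl > F

F is in period 2, group 17; Cl is in period 3, group 17; As is in period 4, group 15; Rb is in period 5, group 1.
Moving right in a period, electrons are added to the same shell under a stronger nuclear pull, so atoms get smaller; moving down, a new shell is opened and atoms get larger.
Neither a single period nor a single group — weigh both effects.
Cl > F: they share group 17; the group trend gives Cl the larger value.
As > Cl: both effects reinforce here, so As is clearly the larger of the two.
Rb > As: relative to As, both the across-period and down-group shifts push Rb's atomic radius up.
For reference (pm): F 64, Cl 99, As 121, Rb 210.
So from largest to smallest: Rb > As > Cl > F.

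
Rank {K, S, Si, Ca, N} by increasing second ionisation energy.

Ca, Si, S, N, K

After 1 electron has been removed, what remains? K⁺ is the bare [Ar] core; S⁺ still has 5 valence electrons; Si⁺ still has 3 valence electrons; Ca⁺ still has 1 valence electron; N⁺ still has 4 valence electrons.
Core electrons are held far more tightly than valence electrons, so K tops the IE_2 order.
Valence configurations: S⁺ [Ne]3s²3p³, Si⁺ [Ne]3s²3p¹, Ca⁺ [Ar]4s¹, N⁺ [He]2s²2p².
Approximate IE_2 values (kJ/mol): K 3052, S 2252, Si 1577, Ca 1145, N 2856.
Putting it together, IE_2: Ca < Si < S < N < K.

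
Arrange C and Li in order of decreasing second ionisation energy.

IE_2 is the cost of taking one more electron from the +1 cation: C⁺ still has 3 valence electrons; Li⁺ is the bare [He] core.
Breaking into a closed-shell core is much more expensive than removing a leftover valence electron — Li has the largest IE_2 here.
Tabulated IE_2 (kJ/mol): C 2353, Li 7298.
Putting it together, IE_2: C < Li.

Li > C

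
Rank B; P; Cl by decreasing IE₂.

After 1 electron has been removed, what remains? B⁺ still has 2 valence electrons; P⁺ still has 4 valence electrons; Cl⁺ still has 6 valence electrons.
All are still removing valence electrons, so compare the +1 ions as you would atoms: IE_2 generally rises across a period (higher Z_eff) and falls down a group (larger shell), subject to the usual subshell exceptions.
Valence configurations: B⁺ [He]2s², P⁺ [Ne]3s²3p², Cl⁺ [Ne]3s²3p⁴.
Tabulated IE_2 (kJ/mol): B 2427, P 1907, Cl 2298.
So the second ionization energies run P < Cl < B.

B > Cl > P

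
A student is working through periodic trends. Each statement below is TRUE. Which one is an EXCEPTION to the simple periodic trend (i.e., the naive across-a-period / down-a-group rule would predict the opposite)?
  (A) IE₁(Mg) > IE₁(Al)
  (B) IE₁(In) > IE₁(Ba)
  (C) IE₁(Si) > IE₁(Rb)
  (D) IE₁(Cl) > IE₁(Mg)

(A)

The general trend: first ionization energy increases across a period and decreases down a group.
(A) Mg (period 3, group 2) vs Al (period 3, group 13): the stated order contradicts the simple trend.
(B) In (period 5, group 13) vs Ba (period 6, group 2): the stated order agrees with the simple trend.
(C) Si (period 3, group 14) vs Rb (period 5, group 1): the stated order agrees with the simple trend.
(D) Cl (period 3, group 17) vs Mg (period 3, group 2): the stated order agrees with the simple trend.
The exception is (A): Al's single 3p electron is easier to remove than one from Mg's filled 3s².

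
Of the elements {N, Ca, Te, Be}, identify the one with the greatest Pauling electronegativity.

N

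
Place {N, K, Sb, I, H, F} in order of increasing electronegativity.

EN rises left→right (higher Z_eff, smaller atoms) and falls top→bottom (larger, more shielded atoms).
These span different periods and groups, so the two trends combine.
Sb > K: the two effects oppose for this pair; the across-period effect wins (2.05 vs 0.82).
H > Sb: period and group pull opposite ways; the down-group shift dominates (2.20 vs 2.05).
I > H: the two effects oppose for this pair; the across-period effect wins (2.66 vs 2.20).
N > I: the two effects oppose for this pair; the down-group effect wins (3.04 vs 2.66).
F > N: both are in period 2; the period trend gives F the larger value.
Approximate values (Pauling): H 2.20, N 3.04, F 3.98, K 0.82, Sb 2.05, I 2.66.
So from lowest to highest: K < Sb < H < I < N < F.

K < Sb < H < I < N < F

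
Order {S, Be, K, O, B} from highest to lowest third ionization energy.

After 2 electrons have been removed, what remains? S²⁺ still has 4 valence electrons; Be²⁺ is the bare [He] core; K²⁺ is already 1 electron into the core; O²⁺ still has 4 valence electrons; B²⁺ still has 1 valence electron.
Usually core removal costs more than valence removal, but here the competition is close: a tightly held n=2 valence electron can cost more to remove than an n=3 core electron, so the actual values have to decide it.
Valence configurations: S²⁺ [Ne]3s²3p², O²⁺ [He]2s²2p², B²⁺ [He]2s¹.
The numbers (kJ/mol): S 3357, Be 14849, K 4420, O 5300, B 3660.
Overall IE_3 order: S < B < K < O < Be.

Be > O > K > B > S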